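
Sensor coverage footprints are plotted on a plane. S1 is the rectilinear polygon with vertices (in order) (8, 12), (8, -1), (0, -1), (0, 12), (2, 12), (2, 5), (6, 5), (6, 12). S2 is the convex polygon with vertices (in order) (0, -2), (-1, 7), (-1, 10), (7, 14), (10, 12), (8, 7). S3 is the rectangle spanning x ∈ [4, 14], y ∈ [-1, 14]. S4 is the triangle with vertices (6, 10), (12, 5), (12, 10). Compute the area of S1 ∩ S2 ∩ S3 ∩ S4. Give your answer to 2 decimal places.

The intersection is the polygon with vertices (8,8.333), (6,10), (8,10).
By the shoelace formula its area is 1.67.

1.67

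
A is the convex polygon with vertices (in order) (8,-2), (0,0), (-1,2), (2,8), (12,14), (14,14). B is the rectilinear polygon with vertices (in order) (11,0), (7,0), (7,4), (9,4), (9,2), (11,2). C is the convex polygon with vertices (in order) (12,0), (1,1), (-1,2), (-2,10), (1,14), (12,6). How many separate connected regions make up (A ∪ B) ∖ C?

(A ∪ B) ∖ C splits into 2 disjoint pieces (area 16.2045, area 28.3953).

2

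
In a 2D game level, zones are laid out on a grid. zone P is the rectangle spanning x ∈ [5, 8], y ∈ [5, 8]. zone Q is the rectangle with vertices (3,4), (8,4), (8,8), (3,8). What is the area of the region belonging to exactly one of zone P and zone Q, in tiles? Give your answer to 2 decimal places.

11.00

|zone P∩zone Q|: x∈[5,8], y∈[5,8] → 3·3 = 9.
|zone P △ zone Q| = |zone P| + |zone Q| − 2·|zone P∩zone Q| = 9 + 20 − 18 = 11.00.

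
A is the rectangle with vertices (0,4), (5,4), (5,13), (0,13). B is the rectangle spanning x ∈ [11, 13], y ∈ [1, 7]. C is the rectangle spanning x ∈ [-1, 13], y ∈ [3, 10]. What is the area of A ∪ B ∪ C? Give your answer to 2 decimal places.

117.00

By inclusion–exclusion:
Individual areas: |A| = 45, |B| = 12, |C| = 98.
|A∩B| = 0 (no overlap).
|A∩C|: x∈[0,5], y∈[4,10] → 5·6 = 30.
|B∩C|: x∈[11,13], y∈[3,7] → 2·4 = 8.
|A∩B∩C| = 0.
|A ∪ B ∪ C| = 155 − 38 + 0 = 117.00.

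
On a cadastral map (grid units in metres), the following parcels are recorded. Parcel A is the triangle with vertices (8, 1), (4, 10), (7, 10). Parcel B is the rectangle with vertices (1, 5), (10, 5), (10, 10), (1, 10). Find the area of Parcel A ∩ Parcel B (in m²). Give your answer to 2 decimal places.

10.83

The intersection is the polygon with vertices (4,10), (7,10), (7.556,5), (6.222,5).
By the shoelace formula its area is 10.83.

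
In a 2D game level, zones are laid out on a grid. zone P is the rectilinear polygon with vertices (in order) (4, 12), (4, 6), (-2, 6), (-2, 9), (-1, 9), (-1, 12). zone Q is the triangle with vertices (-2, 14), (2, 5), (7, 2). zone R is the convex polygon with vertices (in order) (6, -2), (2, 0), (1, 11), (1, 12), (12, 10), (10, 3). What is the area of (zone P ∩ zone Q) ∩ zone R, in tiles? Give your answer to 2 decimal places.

The region (zone P ∩ zone Q) ∩ zone R is the polygon with vertices (1.429,6.286), (1.103,9.862), (4,6), (1.556,6).
By the shoelace formula its area is 4.90.

4.90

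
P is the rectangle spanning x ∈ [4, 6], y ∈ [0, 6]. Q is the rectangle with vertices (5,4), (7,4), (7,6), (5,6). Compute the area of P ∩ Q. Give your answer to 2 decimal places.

2.00

|P∩Q|: x∈[5,6], y∈[4,6] → 1·2 = 2.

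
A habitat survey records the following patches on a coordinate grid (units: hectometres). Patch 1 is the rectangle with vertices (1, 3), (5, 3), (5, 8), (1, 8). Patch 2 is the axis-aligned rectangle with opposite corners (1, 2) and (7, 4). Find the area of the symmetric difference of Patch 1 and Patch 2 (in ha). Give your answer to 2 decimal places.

|Patch 1∩Patch 2|: x∈[1,5], y∈[3,4] → 4·1 = 4.
|Patch 1 △ Patch 2| = |Patch 1| + |Patch 2| − 2·|Patch 1∩Patch 2| = 20 + 12 − 8 = 24.00.

24.00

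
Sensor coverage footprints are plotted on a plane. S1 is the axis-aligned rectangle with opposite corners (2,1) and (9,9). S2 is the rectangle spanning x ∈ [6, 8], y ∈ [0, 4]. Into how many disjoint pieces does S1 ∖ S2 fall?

1

S1 ∖ S2 is a single connected region.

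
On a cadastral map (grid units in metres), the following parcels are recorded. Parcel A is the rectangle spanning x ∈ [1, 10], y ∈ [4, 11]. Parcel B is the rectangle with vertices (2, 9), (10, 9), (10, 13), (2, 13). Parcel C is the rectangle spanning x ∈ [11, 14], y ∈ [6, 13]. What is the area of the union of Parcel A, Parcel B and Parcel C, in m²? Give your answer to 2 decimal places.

100.00

By inclusion–exclusion:
Individual areas: |Parcel A| = 63, |Parcel B| = 32, |Parcel C| = 21.
|Parcel A∩Parcel B|: x∈[2,10], y∈[9,11] → 8·2 = 16.
|Parcel A∩Parcel C| = 0 (no overlap).
|Parcel B∩Parcel C| = 0 (no overlap).
|Parcel A∩Parcel B∩Parcel C| = 0.
|Parcel A ∪ Parcel B ∪ Parcel C| = 116 − 16 + 0 = 100.00.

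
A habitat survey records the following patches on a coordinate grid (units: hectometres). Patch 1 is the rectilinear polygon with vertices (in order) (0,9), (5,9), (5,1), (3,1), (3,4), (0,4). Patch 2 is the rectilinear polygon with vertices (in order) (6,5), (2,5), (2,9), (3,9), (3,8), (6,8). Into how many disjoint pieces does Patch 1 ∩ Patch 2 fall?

Patch 1 ∩ Patch 2 is a single connected region.

1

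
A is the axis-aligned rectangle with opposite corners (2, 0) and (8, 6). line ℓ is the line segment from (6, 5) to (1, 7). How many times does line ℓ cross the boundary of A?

The segment meets the boundary at (3.5,6).

1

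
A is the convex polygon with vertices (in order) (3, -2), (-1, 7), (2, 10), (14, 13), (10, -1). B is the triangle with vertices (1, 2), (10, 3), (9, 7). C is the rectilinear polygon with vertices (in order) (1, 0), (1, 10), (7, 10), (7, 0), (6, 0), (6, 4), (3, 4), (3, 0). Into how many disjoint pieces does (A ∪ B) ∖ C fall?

(A ∪ B) ∖ C splits into 2 disjoint pieces (area 6.5, area 87.3889).

2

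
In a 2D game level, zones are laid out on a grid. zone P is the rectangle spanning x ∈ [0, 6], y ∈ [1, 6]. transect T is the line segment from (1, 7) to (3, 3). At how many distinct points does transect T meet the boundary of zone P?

1

The segment meets the boundary at (1.5,6).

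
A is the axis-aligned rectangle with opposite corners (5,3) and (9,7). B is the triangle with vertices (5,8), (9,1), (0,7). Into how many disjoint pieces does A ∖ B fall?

2

A ∖ B splits into 2 disjoint pieces (area 9.1429, area 0.3333).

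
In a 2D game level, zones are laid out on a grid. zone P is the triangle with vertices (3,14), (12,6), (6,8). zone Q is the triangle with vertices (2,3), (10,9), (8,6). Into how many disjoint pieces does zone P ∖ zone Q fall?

zone P ∖ zone Q splits into 2 disjoint pieces (area 11.8318, area 2.2833).

2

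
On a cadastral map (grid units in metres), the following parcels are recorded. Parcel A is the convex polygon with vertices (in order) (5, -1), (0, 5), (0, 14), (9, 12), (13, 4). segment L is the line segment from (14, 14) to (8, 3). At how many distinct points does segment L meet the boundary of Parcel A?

The segment meets the boundary at (10.87,8.261).

1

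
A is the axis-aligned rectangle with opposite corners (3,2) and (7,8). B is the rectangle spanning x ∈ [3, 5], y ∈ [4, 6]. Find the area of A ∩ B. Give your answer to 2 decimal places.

4.00

|A∩B|: x∈[3,5], y∈[4,6] → 2·2 = 4.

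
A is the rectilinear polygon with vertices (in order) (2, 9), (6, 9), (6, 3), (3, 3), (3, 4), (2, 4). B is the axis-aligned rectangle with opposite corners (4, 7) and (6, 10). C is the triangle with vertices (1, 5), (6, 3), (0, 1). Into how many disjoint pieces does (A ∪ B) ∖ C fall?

(A ∪ B) ∖ C is a single connected region.

1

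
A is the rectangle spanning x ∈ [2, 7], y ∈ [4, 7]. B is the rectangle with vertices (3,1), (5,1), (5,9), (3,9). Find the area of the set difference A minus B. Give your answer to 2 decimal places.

9.00

|A∩B|: x∈[3,5], y∈[4,7] → 2·3 = 6.
|A| = 15.
|A ∖ B| = |A| − |A∩B| = 15 − 6 = 9.00.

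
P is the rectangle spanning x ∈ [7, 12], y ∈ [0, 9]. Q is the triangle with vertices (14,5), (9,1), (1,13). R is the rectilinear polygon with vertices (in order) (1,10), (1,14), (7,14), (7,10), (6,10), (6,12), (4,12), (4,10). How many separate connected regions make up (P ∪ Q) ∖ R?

1

(P ∪ Q) ∖ R is a single connected region.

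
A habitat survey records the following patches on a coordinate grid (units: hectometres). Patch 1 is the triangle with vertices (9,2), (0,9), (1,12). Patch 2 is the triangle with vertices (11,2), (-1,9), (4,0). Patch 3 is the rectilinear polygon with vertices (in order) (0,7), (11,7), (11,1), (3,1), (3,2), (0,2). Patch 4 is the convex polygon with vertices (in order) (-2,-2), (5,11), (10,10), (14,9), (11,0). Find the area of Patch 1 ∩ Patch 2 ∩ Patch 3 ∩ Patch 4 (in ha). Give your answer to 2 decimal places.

2.48

The intersection is the polygon with vertices (9,2), (3,6.667), (7.25,4.188).
By the shoelace formula its area is 2.48.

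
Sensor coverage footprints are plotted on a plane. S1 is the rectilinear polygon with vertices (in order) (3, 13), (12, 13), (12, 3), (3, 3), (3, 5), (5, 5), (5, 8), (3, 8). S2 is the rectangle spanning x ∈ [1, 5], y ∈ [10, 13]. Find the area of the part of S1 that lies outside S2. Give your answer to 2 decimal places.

78.00

|S1| = 84, |S1∩S2| = 6.
|S1 ∖ S2| = |S1| − |S1∩S2| = 84 − 6 = 78.00.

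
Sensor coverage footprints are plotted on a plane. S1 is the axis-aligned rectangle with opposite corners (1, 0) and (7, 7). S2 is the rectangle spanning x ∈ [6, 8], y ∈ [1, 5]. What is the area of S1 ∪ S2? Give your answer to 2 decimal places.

By inclusion–exclusion:
Individual areas: |S1| = 42, |S2| = 8.
|S1∩S2|: x∈[6,7], y∈[1,5] → 1·4 = 4.
|S1 ∪ S2| = 50 − 4 = 46.00.

46.00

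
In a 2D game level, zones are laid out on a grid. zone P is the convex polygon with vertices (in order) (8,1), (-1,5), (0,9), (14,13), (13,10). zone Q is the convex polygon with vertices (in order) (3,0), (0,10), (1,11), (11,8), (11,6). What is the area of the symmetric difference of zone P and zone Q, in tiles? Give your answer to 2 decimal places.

|zone P| = 95, |zone Q| = 66.5, |zone P∩zone Q| = 56.5529.
|zone P △ zone Q| = |zone P| + |zone Q| − 2·|zone P∩zone Q| = 95 + 66.5 − 113.1057 = 48.39.

48.39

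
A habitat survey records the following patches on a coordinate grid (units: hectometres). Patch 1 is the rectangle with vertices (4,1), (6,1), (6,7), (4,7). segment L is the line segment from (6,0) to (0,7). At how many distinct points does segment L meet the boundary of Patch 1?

2

The segment meets the boundary at (4,2.333), (5.143,1).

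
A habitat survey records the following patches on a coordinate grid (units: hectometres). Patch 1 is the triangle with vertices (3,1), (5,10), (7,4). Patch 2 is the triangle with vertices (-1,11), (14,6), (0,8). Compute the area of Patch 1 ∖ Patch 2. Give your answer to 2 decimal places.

13.21

|Patch 1| = 15, |Patch 1∩Patch 2| = 1.7917.
|Patch 1 ∖ Patch 2| = |Patch 1| − |Patch 1∩Patch 2| = 15 − 1.7917 = 13.21.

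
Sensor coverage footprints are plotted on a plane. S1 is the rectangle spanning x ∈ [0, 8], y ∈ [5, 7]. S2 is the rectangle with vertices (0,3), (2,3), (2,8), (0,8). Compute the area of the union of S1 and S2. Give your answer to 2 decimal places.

By inclusion–exclusion:
Individual areas: |S1| = 16, |S2| = 10.
|S1∩S2|: x∈[0,2], y∈[5,7] → 2·2 = 4.
|S1 ∪ S2| = 26 − 4 = 22.00.

22.00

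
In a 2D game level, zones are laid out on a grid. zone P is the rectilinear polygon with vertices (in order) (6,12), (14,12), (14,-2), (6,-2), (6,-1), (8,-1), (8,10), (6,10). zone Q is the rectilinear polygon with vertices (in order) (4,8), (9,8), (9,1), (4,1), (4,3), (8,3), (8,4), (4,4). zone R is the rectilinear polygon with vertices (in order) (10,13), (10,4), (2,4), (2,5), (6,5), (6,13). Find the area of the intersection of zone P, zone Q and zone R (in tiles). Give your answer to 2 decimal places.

4.00

The intersection is the polygon with vertices (8,8), (9,8), (9,4), (8,4).
By the shoelace formula its area is 4.00.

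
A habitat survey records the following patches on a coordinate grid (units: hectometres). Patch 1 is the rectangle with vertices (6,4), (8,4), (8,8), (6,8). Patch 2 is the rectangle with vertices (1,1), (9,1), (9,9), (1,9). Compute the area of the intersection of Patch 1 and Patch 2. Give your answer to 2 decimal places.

|Patch 1∩Patch 2|: x∈[6,8], y∈[4,8] → 2·4 = 8.

8.00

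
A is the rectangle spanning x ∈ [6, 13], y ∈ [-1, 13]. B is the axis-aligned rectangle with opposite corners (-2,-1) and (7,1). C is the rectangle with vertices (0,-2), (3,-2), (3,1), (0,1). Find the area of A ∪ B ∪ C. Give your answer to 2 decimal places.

117.00

By inclusion–exclusion:
Individual areas: |A| = 98, |B| = 18, |C| = 9.
|A∩B|: x∈[6,7], y∈[-1,1] → 1·2 = 2.
|A∩C| = 0 (no overlap).
|B∩C|: x∈[0,3], y∈[-1,1] → 3·2 = 6.
|A∩B∩C| = 0.
|A ∪ B ∪ C| = 125 − 8 + 0 = 117.00.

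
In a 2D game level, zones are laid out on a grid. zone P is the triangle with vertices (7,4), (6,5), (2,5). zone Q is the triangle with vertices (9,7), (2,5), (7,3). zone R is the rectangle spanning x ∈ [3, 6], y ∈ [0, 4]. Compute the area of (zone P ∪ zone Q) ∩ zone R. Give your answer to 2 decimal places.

The region (zone P ∪ zone Q) ∩ zone R is the polygon with vertices (4.5,4), (6,4), (6,3.4).
By the shoelace formula its area is 0.45.

0.45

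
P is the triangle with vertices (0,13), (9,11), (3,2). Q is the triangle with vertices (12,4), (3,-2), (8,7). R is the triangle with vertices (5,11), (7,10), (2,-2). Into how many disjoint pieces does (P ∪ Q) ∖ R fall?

(P ∪ Q) ∖ R splits into 2 disjoint pieces (area 34.3819, area 25.5).

2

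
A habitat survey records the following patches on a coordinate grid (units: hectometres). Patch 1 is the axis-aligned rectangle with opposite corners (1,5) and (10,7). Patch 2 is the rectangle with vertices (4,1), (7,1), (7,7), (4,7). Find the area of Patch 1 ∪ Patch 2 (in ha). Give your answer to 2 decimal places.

30.00

By inclusion–exclusion:
Individual areas: |Patch 1| = 18, |Patch 2| = 18.
|Patch 1∩Patch 2|: x∈[4,7], y∈[5,7] → 3·2 = 6.
|Patch 1 ∪ Patch 2| = 36 − 6 = 30.00.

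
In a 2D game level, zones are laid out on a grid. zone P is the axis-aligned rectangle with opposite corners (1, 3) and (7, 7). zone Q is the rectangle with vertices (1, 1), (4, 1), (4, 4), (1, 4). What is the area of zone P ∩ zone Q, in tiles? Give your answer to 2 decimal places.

3.00

|zone P∩zone Q|: x∈[1,4], y∈[3,4] → 3·1 = 3.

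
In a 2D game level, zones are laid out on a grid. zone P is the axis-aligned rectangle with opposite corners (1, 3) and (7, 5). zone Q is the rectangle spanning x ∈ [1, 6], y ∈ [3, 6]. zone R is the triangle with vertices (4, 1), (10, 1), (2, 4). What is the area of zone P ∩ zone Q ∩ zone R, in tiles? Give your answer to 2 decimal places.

The intersection is the polygon with vertices (2.667,3), (2,4), (4.667,3).
By the shoelace formula its area is 1.00.

1.00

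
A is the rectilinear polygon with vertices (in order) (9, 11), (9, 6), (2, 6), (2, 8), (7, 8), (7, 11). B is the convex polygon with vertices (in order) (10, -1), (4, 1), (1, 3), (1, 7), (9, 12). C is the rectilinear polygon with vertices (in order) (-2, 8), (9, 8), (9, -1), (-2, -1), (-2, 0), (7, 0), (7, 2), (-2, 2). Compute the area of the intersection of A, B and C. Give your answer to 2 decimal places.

13.89

The intersection is the polygon with vertices (2,6), (2,7.625), (2.6,8), (7,8), (9,8), (9,6).
By the shoelace formula its area is 13.89.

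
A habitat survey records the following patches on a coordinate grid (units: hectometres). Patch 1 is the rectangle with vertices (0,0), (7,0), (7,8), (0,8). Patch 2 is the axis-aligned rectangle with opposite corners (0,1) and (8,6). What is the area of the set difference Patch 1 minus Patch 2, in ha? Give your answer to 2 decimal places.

21.00

|Patch 1∩Patch 2|: x∈[0,7], y∈[1,6] → 7·5 = 35.
|Patch 1| = 56.
|Patch 1 ∖ Patch 2| = |Patch 1| − |Patch 1∩Patch 2| = 56 − 35 = 21.00.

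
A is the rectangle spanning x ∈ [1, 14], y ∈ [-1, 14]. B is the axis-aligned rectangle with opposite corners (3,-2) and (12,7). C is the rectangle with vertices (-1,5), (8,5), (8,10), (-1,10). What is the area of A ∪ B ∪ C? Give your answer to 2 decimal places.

By inclusion–exclusion:
Individual areas: |A| = 195, |B| = 81, |C| = 45.
|A∩B|: x∈[3,12], y∈[-1,7] → 9·8 = 72.
|A∩C|: x∈[1,8], y∈[5,10] → 7·5 = 35.
|B∩C|: x∈[3,8], y∈[5,7] → 5·2 = 10.
|A∩B∩C| = 10.
|A ∪ B ∪ C| = 321 − 117 + 10 = 214.00.

214.00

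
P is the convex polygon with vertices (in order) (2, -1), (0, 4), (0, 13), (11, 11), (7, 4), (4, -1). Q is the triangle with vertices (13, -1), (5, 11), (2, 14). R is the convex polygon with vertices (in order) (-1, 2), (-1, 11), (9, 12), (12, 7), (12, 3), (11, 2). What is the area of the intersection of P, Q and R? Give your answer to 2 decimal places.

3.56

The intersection is the polygon with vertices (5,11), (8.231,6.154), (8.022,5.788), (3.845,11.485), (4.455,11.546).
By the shoelace formula its area is 3.56.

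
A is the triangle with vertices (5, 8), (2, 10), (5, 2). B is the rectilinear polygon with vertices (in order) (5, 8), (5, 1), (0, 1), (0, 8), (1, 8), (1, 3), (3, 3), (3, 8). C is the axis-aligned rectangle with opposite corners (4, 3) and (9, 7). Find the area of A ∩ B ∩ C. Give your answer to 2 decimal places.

The intersection is the polygon with vertices (5,3), (4.625,3), (4,4.667), (4,7), (5,7).
By the shoelace formula its area is 3.48.

3.48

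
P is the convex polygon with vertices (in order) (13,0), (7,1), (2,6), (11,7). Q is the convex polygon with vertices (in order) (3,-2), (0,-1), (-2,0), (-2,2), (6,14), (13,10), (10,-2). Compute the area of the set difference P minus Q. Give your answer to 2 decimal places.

|P| = 45, |P∩Q| = 39.6667.
|P ∖ Q| = |P| − |P∩Q| = 45 − 39.6667 = 5.33.

5.33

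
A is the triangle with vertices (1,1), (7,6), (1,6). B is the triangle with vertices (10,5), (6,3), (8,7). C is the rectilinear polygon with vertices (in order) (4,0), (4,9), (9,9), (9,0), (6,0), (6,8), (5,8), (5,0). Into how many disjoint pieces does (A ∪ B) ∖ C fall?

3

(A ∪ B) ∖ C splits into 3 disjoint pieces (area 11.25, area 1.25, area 0.75).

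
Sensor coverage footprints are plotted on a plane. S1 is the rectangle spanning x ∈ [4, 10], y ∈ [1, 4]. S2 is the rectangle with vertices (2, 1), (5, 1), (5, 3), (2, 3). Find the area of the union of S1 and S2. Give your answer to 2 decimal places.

By inclusion–exclusion:
Individual areas: |S1| = 18, |S2| = 6.
|S1∩S2|: x∈[4,5], y∈[1,3] → 1·2 = 2.
|S1 ∪ S2| = 24 − 2 = 22.00.

22.00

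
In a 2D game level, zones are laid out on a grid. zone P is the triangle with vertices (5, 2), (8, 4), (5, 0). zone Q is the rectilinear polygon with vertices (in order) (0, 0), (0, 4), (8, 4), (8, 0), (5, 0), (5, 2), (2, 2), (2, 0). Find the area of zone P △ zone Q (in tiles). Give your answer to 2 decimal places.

|zone P| = 3, |zone Q| = 26, |zone P∩zone Q| = 3.
|zone P △ zone Q| = |zone P| + |zone Q| − 2·|zone P∩zone Q| = 3 + 26 − 6 = 23.00.

23.00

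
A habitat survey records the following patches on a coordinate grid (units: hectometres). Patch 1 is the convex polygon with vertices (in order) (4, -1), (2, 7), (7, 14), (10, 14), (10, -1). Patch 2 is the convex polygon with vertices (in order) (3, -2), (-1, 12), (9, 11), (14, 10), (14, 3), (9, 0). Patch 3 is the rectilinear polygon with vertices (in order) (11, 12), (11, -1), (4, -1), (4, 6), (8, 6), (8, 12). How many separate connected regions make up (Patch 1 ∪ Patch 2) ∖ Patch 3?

(Patch 1 ∪ Patch 2) ∖ Patch 3 splits into 2 disjoint pieces (area 71.9133, area 24.6).

2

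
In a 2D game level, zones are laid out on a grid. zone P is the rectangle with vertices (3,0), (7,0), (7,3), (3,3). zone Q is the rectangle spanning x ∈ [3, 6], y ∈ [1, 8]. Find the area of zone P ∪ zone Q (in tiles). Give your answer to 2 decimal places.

27.00

By inclusion–exclusion:
Individual areas: |zone P| = 12, |zone Q| = 21.
|zone P∩zone Q|: x∈[3,6], y∈[1,3] → 3·2 = 6.
|zone P ∪ zone Q| = 33 − 6 = 27.00.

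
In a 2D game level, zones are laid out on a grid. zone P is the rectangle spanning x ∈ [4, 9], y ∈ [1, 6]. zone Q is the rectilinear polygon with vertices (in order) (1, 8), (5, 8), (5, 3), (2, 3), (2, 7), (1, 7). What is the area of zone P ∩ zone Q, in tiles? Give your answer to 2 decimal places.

3.00

The intersection is the polygon with vertices (4,6), (5,6), (5,3), (4,3).
By the shoelace formula its area is 3.00.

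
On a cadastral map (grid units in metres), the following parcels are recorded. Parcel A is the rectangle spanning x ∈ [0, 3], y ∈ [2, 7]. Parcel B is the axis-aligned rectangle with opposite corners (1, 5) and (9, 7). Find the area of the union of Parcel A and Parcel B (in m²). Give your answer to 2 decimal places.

By inclusion–exclusion:
Individual areas: |Parcel A| = 15, |Parcel B| = 16.
|Parcel A∩Parcel B|: x∈[1,3], y∈[5,7] → 2·2 = 4.
|Parcel A ∪ Parcel B| = 31 − 4 = 27.00.

27.00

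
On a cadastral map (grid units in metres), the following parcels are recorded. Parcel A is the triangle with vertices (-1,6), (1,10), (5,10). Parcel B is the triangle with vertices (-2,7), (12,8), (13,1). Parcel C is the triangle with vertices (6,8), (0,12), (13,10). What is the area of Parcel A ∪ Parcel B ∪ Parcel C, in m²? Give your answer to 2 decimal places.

By inclusion–exclusion:
Individual areas: |Parcel A| = 8, |Parcel B| = 49.5, |Parcel C| = 20.
|Parcel A∩Parcel B| = 0.5729.
|Parcel A∩Parcel C| = 0.6667.
|Parcel B∩Parcel C| = 0.
|Parcel A∩Parcel B∩Parcel C| = 0.
|Parcel A ∪ Parcel B ∪ Parcel C| = 77.5 − 1.2396 + 0 = 76.26.

76.26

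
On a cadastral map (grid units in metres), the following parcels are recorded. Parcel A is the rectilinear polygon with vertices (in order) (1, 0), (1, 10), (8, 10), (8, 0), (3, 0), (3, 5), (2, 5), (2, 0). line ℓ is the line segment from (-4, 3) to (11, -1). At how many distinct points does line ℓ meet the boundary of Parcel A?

The segment meets the boundary at (7.25,0), (3,1.133), (2,1.4), (1,1.667).

4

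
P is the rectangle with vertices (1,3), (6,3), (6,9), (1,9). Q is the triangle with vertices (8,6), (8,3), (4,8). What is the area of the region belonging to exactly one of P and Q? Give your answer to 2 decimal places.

33.00

|P| = 30, |Q| = 6, |P∩Q| = 1.5.
|P △ Q| = |P| + |Q| − 2·|P∩Q| = 30 + 6 − 3 = 33.00.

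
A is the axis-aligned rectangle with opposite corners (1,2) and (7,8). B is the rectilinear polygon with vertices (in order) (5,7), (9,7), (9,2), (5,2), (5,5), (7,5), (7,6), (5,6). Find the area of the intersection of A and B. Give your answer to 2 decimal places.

8.00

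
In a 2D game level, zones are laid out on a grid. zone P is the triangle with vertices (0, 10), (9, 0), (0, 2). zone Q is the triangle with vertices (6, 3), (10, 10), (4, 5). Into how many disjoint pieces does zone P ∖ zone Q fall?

zone P ∖ zone Q is a single connected region.

1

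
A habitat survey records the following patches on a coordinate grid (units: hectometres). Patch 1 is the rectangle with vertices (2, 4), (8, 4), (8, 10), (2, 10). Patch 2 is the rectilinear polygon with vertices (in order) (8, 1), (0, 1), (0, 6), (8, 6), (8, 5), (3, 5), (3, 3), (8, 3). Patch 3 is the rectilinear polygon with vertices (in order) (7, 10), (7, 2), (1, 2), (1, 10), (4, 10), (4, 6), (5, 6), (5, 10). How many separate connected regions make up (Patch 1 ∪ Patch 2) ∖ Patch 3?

(Patch 1 ∪ Patch 2) ∖ Patch 3 splits into 3 disjoint pieces (area 6, area 13, area 4).

3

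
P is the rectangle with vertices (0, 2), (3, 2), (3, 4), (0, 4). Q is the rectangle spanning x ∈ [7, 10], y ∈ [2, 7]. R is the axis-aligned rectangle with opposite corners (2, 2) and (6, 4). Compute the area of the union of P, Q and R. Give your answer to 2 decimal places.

By inclusion–exclusion:
Individual areas: |P| = 6, |Q| = 15, |R| = 8.
|P∩Q| = 0 (no overlap).
|P∩R|: x∈[2,3], y∈[2,4] → 1·2 = 2.
|Q∩R| = 0 (no overlap).
|P∩Q∩R| = 0.
|P ∪ Q ∪ R| = 29 − 2 + 0 = 27.00.

27.00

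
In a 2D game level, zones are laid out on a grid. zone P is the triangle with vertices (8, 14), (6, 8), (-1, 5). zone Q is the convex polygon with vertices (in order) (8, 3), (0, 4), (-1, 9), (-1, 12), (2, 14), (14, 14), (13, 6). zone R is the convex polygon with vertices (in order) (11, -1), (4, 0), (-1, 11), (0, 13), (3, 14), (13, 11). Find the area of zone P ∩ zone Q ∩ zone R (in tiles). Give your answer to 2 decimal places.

The intersection is the polygon with vertices (1.283,5.978), (0.875,6.875), (6.846,12.846), (7.545,12.636), (6,8).
By the shoelace formula its area is 16.25.

16.25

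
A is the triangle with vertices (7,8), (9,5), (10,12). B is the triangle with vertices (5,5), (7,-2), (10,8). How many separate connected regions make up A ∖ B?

A ∖ B is a single connected region.

1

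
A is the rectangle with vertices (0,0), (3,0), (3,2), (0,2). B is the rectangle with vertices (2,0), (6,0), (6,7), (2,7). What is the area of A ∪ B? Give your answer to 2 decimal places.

32.00

By inclusion–exclusion:
Individual areas: |A| = 6, |B| = 28.
|A∩B|: x∈[2,3], y∈[0,2] → 1·2 = 2.
|A ∪ B| = 34 − 2 = 32.00.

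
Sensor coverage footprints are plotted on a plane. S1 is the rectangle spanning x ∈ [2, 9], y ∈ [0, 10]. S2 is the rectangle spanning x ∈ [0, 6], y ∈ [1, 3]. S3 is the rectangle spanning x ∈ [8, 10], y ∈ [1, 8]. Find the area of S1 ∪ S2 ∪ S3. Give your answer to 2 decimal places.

81.00

By inclusion–exclusion:
Individual areas: |S1| = 70, |S2| = 12, |S3| = 14.
|S1∩S2|: x∈[2,6], y∈[1,3] → 4·2 = 8.
|S1∩S3|: x∈[8,9], y∈[1,8] → 1·7 = 7.
|S2∩S3| = 0 (no overlap).
|S1∩S2∩S3| = 0.
|S1 ∪ S2 ∪ S3| = 96 − 15 + 0 = 81.00.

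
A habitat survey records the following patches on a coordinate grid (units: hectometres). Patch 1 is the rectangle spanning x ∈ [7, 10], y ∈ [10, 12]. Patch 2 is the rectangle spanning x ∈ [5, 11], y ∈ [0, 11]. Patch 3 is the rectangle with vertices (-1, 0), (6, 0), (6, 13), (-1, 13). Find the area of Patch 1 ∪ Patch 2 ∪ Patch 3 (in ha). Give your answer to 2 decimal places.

149.00

By inclusion–exclusion:
Individual areas: |Patch 1| = 6, |Patch 2| = 66, |Patch 3| = 91.
|Patch 1∩Patch 2|: x∈[7,10], y∈[10,11] → 3·1 = 3.
|Patch 1∩Patch 3| = 0 (no overlap).
|Patch 2∩Patch 3|: x∈[5,6], y∈[0,11] → 1·11 = 11.
|Patch 1∩Patch 2∩Patch 3| = 0.
|Patch 1 ∪ Patch 2 ∪ Patch 3| = 163 − 14 + 0 = 149.00.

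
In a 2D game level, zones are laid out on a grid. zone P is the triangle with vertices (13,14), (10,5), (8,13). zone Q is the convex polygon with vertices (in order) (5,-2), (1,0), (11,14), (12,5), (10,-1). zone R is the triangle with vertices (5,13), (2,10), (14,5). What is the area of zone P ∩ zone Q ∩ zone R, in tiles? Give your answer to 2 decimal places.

2.86

The intersection is the polygon with vertices (8.857,9.571), (10.914,7.743), (10.488,6.463), (9.535,6.861).
By the shoelace formula its area is 2.86.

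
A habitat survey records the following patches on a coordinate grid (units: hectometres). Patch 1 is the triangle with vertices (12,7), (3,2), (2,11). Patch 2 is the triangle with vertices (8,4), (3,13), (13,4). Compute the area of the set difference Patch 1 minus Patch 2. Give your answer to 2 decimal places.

|Patch 1| = 43, |Patch 1∩Patch 2| = 12.1781.
|Patch 1 ∖ Patch 2| = |Patch 1| − |Patch 1∩Patch 2| = 43 − 12.1781 = 30.82.

30.82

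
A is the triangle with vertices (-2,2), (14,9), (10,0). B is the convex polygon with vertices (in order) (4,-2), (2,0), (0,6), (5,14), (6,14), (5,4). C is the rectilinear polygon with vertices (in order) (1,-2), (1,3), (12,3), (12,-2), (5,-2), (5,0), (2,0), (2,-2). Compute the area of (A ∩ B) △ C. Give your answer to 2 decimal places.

|A ∩ B| = 10.9464.
|(A ∩ B) ∩ C| = 6.2065.
|(A ∩ B) △ C| = 10.9464 + 49 − 12.4131 = 47.53.

47.53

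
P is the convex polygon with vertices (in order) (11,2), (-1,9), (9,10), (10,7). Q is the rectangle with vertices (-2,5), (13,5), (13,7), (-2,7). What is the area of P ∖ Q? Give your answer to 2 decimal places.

|P| = 42, |P∩Q| = 12.1143.
|P ∖ Q| = |P| − |P∩Q| = 42 − 12.1143 = 29.89.

29.89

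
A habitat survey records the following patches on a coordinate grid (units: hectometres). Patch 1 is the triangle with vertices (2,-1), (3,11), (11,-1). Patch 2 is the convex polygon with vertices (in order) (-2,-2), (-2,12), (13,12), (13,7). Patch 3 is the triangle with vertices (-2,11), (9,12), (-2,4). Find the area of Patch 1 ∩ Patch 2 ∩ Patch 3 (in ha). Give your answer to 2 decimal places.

3.04

The intersection is the polygon with vertices (4.51,8.735), (2.702,7.419), (3,11).
By the shoelace formula its area is 3.04.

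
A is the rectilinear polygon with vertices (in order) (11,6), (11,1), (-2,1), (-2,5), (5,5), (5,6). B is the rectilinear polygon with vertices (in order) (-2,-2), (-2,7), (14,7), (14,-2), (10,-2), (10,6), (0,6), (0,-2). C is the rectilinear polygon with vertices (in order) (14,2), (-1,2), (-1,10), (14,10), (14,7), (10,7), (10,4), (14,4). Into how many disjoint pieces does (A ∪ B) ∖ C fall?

2

(A ∪ B) ∖ C splits into 2 disjoint pieces (area 39, area 12).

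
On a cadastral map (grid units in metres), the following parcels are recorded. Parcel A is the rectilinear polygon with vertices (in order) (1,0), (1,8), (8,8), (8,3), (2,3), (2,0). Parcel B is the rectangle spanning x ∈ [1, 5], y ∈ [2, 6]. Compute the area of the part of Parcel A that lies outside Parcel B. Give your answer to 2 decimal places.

25.00

|Parcel A| = 38, |Parcel A∩Parcel B| = 13.
|Parcel A ∖ Parcel B| = |Parcel A| − |Parcel A∩Parcel B| = 38 − 13 = 25.00.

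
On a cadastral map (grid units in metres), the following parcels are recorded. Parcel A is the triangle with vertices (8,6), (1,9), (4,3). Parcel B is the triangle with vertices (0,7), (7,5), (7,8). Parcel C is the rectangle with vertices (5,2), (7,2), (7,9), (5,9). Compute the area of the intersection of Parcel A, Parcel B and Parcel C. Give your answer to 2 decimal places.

The intersection is the polygon with vertices (7,5.25), (6.759,5.069), (5,5.571), (5,7.286), (7,6.429).
By the shoelace formula its area is 3.11.

3.11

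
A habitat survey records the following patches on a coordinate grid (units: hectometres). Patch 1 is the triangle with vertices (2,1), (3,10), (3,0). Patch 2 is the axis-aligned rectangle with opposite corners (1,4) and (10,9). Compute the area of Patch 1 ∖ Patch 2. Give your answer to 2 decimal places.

3.06

|Patch 1| = 5, |Patch 1∩Patch 2| = 1.9444.
|Patch 1 ∖ Patch 2| = |Patch 1| − |Patch 1∩Patch 2| = 5 − 1.9444 = 3.06.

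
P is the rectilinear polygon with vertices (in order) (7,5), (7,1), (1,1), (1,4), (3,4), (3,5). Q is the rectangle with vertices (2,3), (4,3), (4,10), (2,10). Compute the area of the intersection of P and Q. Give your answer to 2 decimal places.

The intersection is the polygon with vertices (3,4), (3,5), (4,5), (4,3), (2,3), (2,4).
By the shoelace formula its area is 3.00.

3.00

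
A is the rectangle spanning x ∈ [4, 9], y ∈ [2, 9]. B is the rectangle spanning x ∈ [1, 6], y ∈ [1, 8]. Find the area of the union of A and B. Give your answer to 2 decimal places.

By inclusion–exclusion:
Individual areas: |A| = 35, |B| = 35.
|A∩B|: x∈[4,6], y∈[2,8] → 2·6 = 12.
|A ∪ B| = 70 − 12 = 58.00.

58.00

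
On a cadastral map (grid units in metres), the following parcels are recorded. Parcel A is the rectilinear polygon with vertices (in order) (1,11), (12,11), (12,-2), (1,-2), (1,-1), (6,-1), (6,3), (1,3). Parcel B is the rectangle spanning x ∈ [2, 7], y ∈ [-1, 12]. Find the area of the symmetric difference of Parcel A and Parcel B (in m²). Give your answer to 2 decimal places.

|Parcel A| = 123, |Parcel B| = 65, |Parcel A∩Parcel B| = 44.
|Parcel A △ Parcel B| = |Parcel A| + |Parcel B| − 2·|Parcel A∩Parcel B| = 123 + 65 − 88 = 100.00.

100.00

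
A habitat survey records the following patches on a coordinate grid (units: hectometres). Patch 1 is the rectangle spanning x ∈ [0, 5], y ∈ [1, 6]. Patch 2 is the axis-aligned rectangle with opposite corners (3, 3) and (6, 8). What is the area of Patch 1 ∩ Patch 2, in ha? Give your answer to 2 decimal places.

6.00

|Patch 1∩Patch 2|: x∈[3,5], y∈[3,6] → 2·3 = 6.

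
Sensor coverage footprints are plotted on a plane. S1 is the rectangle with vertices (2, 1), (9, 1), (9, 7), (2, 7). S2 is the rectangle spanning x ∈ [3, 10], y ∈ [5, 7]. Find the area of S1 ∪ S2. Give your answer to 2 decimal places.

By inclusion–exclusion:
Individual areas: |S1| = 42, |S2| = 14.
|S1∩S2|: x∈[3,9], y∈[5,7] → 6·2 = 12.
|S1 ∪ S2| = 56 − 12 = 44.00.

44.00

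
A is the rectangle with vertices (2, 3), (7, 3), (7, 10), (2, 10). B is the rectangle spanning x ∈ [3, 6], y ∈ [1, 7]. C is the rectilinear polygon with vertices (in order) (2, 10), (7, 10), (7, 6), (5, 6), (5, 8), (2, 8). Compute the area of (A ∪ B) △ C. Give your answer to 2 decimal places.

|A ∪ B| = 41.
|(A ∪ B) ∩ C| = 14.
|(A ∪ B) △ C| = 41 + 14 − 28 = 27.00.

27.00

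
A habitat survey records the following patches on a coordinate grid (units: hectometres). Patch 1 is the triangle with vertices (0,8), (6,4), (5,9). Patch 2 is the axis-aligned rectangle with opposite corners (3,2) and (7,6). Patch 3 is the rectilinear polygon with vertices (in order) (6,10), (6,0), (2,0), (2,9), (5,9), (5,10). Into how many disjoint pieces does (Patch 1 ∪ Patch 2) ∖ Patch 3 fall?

2

(Patch 1 ∪ Patch 2) ∖ Patch 3 splits into 2 disjoint pieces (area 1.7333, area 4).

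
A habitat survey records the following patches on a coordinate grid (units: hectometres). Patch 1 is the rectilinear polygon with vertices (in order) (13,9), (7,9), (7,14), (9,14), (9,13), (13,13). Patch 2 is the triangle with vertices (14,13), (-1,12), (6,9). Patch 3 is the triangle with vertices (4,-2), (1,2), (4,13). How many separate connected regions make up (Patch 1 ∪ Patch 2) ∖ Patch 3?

2

(Patch 1 ∪ Patch 2) ∖ Patch 3 splits into 2 disjoint pieces (area 35.4095, area 5.0462).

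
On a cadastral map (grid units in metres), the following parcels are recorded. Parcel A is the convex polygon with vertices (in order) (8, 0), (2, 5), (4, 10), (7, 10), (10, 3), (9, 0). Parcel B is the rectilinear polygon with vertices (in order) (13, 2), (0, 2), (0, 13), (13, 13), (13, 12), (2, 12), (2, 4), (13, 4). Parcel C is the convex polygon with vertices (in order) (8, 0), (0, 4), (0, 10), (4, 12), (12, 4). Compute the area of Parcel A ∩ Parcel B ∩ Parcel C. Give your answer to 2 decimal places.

10.82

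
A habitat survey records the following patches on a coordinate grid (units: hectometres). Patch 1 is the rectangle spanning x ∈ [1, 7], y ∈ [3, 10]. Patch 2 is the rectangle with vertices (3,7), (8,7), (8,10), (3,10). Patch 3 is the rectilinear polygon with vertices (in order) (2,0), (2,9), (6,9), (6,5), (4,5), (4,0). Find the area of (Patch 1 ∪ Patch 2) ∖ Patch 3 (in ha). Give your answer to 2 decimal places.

25.00

|Patch 1 ∪ Patch 2| = 45.
|(Patch 1 ∪ Patch 2) ∩ Patch 3| = 20.
|(Patch 1 ∪ Patch 2) ∖ Patch 3| = 45 − 20 = 25.00.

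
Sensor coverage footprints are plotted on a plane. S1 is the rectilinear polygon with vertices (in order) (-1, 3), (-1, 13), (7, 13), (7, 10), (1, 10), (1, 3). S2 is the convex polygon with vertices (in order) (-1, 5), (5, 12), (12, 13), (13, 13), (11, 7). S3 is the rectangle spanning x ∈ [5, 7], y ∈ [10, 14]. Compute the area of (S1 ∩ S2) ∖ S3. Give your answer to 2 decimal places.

|S1 ∩ S2| = 8.
|(S1 ∩ S2) ∩ S3| = 4.2857.
|(S1 ∩ S2) ∖ S3| = 8 − 4.2857 = 3.71.

3.71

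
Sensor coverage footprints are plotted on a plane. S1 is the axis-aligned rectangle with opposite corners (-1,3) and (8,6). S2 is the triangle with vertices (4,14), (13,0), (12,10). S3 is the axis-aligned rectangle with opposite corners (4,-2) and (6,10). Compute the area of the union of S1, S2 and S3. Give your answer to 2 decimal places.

83.00

By inclusion–exclusion:
Individual areas: |S1| = 27, |S2| = 38, |S3| = 24.
|S1∩S2| = 0.
|S1∩S3|: x∈[4,6], y∈[3,6] → 2·3 = 6.
|S2∩S3| = 0.
|S1∩S2∩S3| = 0.
|S1 ∪ S2 ∪ S3| = 89 − 6 + 0 = 83.00.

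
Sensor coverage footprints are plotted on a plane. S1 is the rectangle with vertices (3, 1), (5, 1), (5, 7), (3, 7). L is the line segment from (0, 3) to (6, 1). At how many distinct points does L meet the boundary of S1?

2

The segment meets the boundary at (5,1.333), (3,2).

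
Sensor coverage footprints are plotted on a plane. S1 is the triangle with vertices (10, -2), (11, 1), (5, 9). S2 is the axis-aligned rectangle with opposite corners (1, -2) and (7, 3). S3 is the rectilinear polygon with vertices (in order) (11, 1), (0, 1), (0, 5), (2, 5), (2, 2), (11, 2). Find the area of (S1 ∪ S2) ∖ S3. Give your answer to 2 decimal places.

|S1 ∪ S2| = 43.
|(S1 ∪ S2) ∩ S3| = 9.2159.
|(S1 ∪ S2) ∖ S3| = 43 − 9.2159 = 33.78.

33.78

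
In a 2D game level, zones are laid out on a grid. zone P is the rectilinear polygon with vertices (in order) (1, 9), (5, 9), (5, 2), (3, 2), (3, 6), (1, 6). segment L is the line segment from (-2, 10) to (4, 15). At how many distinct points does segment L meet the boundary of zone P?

The segment lies entirely outside zone P and never meets its boundary.

0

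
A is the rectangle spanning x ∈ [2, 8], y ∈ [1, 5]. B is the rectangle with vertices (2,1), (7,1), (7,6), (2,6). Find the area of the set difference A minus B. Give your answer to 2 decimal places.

|A∩B|: x∈[2,7], y∈[1,5] → 5·4 = 20.
|A| = 24.
|A ∖ B| = |A| − |A∩B| = 24 − 20 = 4.00.

4.00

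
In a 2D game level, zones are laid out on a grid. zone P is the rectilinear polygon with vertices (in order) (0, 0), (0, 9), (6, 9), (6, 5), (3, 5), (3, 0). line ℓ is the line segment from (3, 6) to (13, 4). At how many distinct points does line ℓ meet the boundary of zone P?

The segment meets the boundary at (6,5.4).

1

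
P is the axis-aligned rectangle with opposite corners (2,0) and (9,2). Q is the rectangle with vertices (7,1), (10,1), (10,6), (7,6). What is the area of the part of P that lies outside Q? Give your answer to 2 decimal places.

12.00

|P∩Q|: x∈[7,9], y∈[1,2] → 2·1 = 2.
|P| = 14.
|P ∖ Q| = |P| − |P∩Q| = 14 − 2 = 12.00.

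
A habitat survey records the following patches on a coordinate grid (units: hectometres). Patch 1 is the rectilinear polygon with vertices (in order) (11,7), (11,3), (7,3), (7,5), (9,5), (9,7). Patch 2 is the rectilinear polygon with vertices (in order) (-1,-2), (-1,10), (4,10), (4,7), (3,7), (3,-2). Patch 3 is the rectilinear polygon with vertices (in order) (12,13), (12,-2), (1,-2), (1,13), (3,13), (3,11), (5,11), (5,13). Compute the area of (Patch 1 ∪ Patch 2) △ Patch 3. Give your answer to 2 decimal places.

146.00

|Patch 1 ∪ Patch 2| = 63.
|(Patch 1 ∪ Patch 2) ∩ Patch 3| = 39.
|(Patch 1 ∪ Patch 2) △ Patch 3| = 63 + 161 − 78 = 146.00.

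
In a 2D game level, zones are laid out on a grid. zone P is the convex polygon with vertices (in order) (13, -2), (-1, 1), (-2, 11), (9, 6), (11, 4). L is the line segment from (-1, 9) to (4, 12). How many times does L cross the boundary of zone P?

1

The segment meets the boundary at (0.466,9.879).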